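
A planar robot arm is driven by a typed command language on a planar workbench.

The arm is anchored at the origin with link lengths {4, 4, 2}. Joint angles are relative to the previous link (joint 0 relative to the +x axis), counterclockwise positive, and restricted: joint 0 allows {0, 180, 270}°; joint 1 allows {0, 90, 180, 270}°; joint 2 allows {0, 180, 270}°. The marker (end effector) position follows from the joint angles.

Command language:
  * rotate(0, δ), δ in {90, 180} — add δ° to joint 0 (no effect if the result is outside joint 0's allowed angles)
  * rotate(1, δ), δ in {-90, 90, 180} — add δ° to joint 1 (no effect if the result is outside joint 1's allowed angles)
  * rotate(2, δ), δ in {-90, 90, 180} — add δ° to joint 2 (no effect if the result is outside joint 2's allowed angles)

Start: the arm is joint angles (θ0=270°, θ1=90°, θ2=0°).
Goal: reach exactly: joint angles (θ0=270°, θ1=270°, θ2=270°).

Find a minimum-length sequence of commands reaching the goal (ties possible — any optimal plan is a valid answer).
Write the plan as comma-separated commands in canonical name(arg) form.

begin: joint angles (θ0=270°, θ1=90°, θ2=0°)
[1] after rotate(1, 180): joint angles (θ0=270°, θ1=270°, θ2=0°)
[2] after rotate(2, -90): joint angles (θ0=270°, θ1=270°, θ2=270°)
nothing shorter than 2 reaches the goal.

rotate(1, 180), rotate(2, -90)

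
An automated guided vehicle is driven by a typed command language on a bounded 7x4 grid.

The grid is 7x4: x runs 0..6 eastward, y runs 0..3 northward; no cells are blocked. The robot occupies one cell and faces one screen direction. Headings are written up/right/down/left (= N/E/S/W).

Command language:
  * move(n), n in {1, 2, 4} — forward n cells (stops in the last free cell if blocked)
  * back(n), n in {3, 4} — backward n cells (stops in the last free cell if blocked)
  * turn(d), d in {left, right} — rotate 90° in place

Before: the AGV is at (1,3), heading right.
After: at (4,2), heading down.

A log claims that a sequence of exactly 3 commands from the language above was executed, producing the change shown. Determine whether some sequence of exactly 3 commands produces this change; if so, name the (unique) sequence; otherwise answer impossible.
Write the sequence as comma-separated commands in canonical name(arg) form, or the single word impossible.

no 3-step route produces this change.

impossible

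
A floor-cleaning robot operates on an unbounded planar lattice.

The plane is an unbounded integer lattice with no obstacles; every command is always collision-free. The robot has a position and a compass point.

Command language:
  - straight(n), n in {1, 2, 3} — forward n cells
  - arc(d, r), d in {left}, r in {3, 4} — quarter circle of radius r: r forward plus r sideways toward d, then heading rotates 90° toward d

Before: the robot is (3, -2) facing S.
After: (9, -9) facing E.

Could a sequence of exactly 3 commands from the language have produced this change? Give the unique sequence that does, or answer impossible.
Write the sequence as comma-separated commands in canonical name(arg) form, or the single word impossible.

straight(3), arc(left, 4), straight(2)

key: running straight(2) before straight(3) would end elsewhere — order is forced
begin: (3, -2) facing S
step 1 (straight(3)): (3, -5) facing S
step 2 (arc(left, 4)): (7, -9) facing E
step 3 (straight(2)): (9, -9) facing E
no rival 3-sequence matches.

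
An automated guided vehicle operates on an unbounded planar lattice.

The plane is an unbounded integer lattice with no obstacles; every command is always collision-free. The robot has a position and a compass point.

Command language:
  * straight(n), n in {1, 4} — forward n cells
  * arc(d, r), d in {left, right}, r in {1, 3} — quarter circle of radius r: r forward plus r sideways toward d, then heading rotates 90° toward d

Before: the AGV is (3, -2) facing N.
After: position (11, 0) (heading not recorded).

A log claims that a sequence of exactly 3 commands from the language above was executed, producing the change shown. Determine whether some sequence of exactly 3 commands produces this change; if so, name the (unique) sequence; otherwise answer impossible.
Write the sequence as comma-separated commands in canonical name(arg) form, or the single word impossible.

key: order matters: swapping arc(right, 3) and arc(right, 1) lands elsewhere
from: (3, -2) facing N
t=1 arc(right, 3) ⇒ (6, 1) facing E
t=2 straight(4) ⇒ (10, 1) facing E
t=3 arc(right, 1) ⇒ (11, 0) facing S
no other 3-command option fits: unique.

arc(right, 3), straight(4), arc(right, 1)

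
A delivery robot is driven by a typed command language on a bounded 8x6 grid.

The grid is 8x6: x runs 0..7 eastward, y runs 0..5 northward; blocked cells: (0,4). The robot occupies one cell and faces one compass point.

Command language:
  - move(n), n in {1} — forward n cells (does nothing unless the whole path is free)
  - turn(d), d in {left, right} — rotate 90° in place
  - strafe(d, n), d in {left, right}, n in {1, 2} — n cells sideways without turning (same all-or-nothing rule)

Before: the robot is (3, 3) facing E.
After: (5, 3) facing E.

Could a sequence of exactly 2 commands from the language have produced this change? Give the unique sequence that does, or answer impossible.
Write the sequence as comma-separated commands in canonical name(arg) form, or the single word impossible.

move(1), move(1)

key: heading stays E — no command in the sequence turns
initial: (3, 3) facing E
step 1 (move(1)): (4, 3) facing E
step 2 (move(1)): (5, 3) facing E
all 49 alternatives checked — unique.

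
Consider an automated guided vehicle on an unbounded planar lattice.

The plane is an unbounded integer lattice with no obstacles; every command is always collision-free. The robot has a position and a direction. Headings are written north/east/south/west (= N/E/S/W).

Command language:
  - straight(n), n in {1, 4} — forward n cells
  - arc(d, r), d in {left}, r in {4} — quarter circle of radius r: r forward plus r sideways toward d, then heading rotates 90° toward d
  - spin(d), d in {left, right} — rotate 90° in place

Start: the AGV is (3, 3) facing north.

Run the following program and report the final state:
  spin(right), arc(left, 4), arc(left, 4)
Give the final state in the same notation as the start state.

from: (3, 3) facing north
t=1 spin(right) ⇒ (3, 3) facing east
t=2 arc(left, 4) ⇒ (7, 7) facing north
t=3 arc(left, 4) ⇒ (3, 11) facing west

(3, 11) facing west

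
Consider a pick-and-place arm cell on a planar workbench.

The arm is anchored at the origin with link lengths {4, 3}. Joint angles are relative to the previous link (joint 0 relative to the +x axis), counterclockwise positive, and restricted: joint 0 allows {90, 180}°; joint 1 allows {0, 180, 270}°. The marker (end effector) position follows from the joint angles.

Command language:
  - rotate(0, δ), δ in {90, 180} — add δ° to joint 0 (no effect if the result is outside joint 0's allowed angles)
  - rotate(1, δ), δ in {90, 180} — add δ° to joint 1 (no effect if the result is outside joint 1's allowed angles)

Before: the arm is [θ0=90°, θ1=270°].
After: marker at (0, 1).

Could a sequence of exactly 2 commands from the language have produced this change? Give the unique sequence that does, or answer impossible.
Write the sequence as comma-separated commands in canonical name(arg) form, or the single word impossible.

key: order matters: swapping rotate(1, 90) and rotate(1, 180) lands elsewhere
start: [θ0=90°, θ1=270°]
1. rotate(1, 90) → [θ0=90°, θ1=0°]
2. rotate(1, 180) → [θ0=90°, θ1=180°]
uniquely the one of 16 2-step routes that fits.

rotate(1, 90), rotate(1, 180)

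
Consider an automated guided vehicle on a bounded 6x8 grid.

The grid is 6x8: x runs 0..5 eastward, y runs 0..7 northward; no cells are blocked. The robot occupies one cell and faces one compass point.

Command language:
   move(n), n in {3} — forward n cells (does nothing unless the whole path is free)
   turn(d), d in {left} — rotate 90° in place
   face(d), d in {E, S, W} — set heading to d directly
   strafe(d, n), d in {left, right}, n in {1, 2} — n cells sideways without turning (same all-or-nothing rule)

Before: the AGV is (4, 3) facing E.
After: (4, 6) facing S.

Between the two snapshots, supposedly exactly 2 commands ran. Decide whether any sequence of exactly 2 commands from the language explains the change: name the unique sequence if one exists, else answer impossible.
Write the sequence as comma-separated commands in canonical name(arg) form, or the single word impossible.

every 2-command combo misses the target.

impossible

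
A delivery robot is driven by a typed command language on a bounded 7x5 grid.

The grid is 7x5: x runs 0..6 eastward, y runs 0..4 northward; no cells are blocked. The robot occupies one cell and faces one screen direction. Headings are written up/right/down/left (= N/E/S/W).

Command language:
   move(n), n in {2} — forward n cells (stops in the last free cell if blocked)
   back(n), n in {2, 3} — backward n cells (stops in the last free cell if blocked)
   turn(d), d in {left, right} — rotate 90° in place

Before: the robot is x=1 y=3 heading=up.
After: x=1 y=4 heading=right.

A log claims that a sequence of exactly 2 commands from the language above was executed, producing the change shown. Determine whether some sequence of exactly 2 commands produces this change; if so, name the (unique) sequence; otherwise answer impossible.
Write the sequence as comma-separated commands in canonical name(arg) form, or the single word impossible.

key: position moved to (1,4) AND the heading swung to E — translation plus rotation needed
begin: x=1 y=3 heading=up
1. move(2) → x=1 y=4 heading=up
2. turn(right) → x=1 y=4 heading=right
uniquely the one of 25 2-step routes that fits.

move(2), turn(right)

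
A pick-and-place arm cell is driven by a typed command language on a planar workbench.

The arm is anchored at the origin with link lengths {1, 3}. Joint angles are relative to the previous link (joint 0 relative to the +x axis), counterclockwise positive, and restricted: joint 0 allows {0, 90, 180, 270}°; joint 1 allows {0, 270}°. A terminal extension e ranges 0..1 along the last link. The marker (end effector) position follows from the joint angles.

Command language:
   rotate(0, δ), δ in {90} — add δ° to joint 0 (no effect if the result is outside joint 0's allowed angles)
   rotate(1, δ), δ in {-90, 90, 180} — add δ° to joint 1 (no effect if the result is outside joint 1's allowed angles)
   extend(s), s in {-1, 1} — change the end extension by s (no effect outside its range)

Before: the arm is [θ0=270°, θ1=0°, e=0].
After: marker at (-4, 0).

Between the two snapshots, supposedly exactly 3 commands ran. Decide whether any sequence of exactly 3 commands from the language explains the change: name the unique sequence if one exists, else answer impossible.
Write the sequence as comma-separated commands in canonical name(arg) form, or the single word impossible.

rotate(0, 90), rotate(0, 90), rotate(0, 90)

from: [θ0=270°, θ1=0°, e=0]
t=1 rotate(0, 90) ⇒ [θ0=0°, θ1=0°, e=0]
t=2 rotate(0, 90) ⇒ [θ0=90°, θ1=0°, e=0]
t=3 rotate(0, 90) ⇒ [θ0=180°, θ1=0°, e=0]
uniquely the one of 216 3-step routes that fits.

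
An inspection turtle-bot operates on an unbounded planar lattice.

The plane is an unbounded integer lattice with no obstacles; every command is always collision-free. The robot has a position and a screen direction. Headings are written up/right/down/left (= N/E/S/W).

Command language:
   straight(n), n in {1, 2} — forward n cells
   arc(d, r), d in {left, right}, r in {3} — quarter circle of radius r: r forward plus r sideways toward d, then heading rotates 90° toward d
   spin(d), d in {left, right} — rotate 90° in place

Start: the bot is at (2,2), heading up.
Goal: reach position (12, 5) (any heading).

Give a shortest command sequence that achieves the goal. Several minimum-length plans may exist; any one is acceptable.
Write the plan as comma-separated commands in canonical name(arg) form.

arc(right, 3), straight(2), straight(2), straight(2), straight(1)

begin: at (2,2), heading up
step 1 (arc(right, 3)): at (5,5), heading right
step 2 (straight(2)): at (7,5), heading right
step 3 (straight(2)): at (9,5), heading right
step 4 (straight(2)): at (11,5), heading right
step 5 (straight(1)): at (12,5), heading right
nothing shorter than 5 reaches the goal.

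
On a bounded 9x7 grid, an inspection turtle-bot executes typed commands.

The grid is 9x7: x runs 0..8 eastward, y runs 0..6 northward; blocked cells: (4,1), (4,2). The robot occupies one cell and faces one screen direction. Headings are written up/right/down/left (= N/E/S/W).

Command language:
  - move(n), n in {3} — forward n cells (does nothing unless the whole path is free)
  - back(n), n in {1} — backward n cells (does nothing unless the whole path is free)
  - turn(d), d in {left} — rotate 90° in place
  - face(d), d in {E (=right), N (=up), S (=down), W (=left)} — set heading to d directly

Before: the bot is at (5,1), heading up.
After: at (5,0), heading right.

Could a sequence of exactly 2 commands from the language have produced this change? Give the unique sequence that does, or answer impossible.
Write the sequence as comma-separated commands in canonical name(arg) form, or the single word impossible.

back(1), face(E)

key: order matters: swapping back(1) and face(E) lands elsewhere
begin: at (5,1), heading up
1. back(1) → at (5,0), heading up
2. face(E) → at (5,0), heading right
uniquely the one of 49 2-step routes that fits.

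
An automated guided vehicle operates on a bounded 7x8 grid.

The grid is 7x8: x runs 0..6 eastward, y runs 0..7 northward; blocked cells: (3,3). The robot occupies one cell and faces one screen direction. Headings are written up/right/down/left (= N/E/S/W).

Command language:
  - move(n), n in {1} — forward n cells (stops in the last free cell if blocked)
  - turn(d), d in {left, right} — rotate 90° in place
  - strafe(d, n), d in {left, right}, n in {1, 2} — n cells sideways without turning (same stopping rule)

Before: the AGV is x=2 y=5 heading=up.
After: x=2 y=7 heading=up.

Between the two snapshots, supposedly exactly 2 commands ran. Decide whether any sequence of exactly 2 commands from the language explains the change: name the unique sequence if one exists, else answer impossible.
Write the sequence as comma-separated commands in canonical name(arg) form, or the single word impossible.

move(1), move(1)

key: heading stays N — no command in the sequence turns
start: x=2 y=5 heading=up
t=1 move(1) ⇒ x=2 y=6 heading=up
t=2 move(1) ⇒ x=2 y=7 heading=up
no other 2-command option fits: unique.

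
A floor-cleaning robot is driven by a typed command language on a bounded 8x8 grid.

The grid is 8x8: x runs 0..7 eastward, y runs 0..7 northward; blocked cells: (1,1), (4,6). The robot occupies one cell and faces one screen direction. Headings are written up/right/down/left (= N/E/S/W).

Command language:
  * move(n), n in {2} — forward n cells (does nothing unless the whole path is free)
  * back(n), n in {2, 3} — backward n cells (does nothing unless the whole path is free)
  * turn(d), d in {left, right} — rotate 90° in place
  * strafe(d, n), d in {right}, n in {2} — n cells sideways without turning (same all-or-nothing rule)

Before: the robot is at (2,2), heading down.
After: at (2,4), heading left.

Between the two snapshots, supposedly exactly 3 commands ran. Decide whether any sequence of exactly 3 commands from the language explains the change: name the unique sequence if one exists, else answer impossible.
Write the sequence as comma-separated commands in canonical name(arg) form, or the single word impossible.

impossible

no 3-step route produces this change.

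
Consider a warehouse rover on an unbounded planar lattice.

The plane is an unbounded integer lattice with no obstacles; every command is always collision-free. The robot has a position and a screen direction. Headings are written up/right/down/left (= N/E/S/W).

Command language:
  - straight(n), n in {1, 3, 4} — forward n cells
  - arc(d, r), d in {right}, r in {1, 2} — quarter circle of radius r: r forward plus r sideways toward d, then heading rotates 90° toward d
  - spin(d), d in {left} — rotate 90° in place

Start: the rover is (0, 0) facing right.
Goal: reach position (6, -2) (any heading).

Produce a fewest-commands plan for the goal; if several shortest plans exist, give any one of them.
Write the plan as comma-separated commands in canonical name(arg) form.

straight(4), arc(right, 2)

initial: (0, 0) facing right
1. straight(4) → (4, 0) facing right
2. arc(right, 2) → (6, -2) facing down
shorter routes all fall short; 2 is best.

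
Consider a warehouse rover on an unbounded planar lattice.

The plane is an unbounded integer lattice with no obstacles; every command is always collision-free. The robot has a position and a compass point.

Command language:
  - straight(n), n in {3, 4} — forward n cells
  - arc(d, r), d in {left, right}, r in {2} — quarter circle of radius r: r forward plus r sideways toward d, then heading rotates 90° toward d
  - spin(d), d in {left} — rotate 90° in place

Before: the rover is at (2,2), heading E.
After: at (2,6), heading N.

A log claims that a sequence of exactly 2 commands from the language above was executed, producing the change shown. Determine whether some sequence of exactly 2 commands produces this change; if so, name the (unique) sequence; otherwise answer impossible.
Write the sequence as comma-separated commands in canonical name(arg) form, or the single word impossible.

spin(left), straight(4)

key: running straight(4) before spin(left) would end elsewhere — order is forced
begin: at (2,2), heading E
step 1 (spin(left)): at (2,2), heading N
step 2 (straight(4)): at (2,6), heading N
all 25 alternatives checked — unique.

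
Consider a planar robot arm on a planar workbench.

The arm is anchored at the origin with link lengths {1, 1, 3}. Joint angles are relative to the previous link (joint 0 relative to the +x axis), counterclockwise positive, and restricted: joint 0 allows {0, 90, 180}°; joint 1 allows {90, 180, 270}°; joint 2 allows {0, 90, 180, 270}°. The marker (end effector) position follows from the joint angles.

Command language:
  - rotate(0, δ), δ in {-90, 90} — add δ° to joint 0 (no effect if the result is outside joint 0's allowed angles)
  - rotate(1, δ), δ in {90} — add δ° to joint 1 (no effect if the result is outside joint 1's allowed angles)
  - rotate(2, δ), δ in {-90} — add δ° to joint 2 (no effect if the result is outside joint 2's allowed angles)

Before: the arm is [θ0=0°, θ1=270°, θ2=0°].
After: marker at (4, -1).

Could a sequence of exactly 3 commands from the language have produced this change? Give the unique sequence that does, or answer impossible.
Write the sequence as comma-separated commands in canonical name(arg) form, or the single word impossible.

rotate(2, -90), rotate(2, -90), rotate(2, -90)

start: [θ0=0°, θ1=270°, θ2=0°]
t=1 rotate(2, -90) ⇒ [θ0=0°, θ1=270°, θ2=270°]
t=2 rotate(2, -90) ⇒ [θ0=0°, θ1=270°, θ2=180°]
t=3 rotate(2, -90) ⇒ [θ0=0°, θ1=270°, θ2=90°]
no other 3-command option fits: unique.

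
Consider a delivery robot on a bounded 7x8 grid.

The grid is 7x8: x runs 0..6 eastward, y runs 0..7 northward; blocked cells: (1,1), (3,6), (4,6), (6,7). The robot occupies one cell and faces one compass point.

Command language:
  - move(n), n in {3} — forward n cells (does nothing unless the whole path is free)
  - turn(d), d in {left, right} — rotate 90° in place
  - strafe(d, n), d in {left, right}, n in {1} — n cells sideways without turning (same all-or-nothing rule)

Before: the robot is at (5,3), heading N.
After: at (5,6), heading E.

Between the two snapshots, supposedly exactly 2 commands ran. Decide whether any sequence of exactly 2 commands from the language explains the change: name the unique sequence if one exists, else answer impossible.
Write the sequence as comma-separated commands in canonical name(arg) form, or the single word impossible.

key: running turn(right) before move(3) would end elsewhere — order is forced
start: at (5,3), heading N
t=1 move(3) ⇒ at (5,6), heading N
t=2 turn(right) ⇒ at (5,6), heading E
no rival 2-sequence matches.

move(3), turn(right)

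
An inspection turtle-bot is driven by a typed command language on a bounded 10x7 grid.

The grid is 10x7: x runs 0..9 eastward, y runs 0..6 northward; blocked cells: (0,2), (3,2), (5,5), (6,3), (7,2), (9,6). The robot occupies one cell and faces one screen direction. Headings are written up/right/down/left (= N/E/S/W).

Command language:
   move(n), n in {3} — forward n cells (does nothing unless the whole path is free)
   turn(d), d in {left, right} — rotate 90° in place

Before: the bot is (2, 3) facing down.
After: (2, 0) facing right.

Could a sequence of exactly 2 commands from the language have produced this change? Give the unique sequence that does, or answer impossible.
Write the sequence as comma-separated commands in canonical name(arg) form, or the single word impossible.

key: order matters: swapping move(3) and turn(left) lands elsewhere
from: (2, 3) facing down
1. move(3) → (2, 0) facing down
2. turn(left) → (2, 0) facing right
no rival 2-sequence matches.

move(3), turn(left)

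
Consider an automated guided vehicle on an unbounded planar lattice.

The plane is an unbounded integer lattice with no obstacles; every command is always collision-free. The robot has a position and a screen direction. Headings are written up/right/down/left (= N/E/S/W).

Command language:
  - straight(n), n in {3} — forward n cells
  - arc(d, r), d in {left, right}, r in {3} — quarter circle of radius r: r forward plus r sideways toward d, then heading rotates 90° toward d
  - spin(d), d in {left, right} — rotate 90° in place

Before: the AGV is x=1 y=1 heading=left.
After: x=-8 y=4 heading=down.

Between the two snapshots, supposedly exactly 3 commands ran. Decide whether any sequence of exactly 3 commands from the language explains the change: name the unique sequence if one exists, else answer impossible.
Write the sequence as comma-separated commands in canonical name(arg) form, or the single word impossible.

arc(right, 3), arc(left, 3), arc(left, 3)

key: running arc(left, 3) before arc(right, 3) would end elsewhere — order is forced
initial: x=1 y=1 heading=left
t=1 arc(right, 3) ⇒ x=-2 y=4 heading=up
t=2 arc(left, 3) ⇒ x=-5 y=7 heading=left
t=3 arc(left, 3) ⇒ x=-8 y=4 heading=down
no rival 3-sequence matches.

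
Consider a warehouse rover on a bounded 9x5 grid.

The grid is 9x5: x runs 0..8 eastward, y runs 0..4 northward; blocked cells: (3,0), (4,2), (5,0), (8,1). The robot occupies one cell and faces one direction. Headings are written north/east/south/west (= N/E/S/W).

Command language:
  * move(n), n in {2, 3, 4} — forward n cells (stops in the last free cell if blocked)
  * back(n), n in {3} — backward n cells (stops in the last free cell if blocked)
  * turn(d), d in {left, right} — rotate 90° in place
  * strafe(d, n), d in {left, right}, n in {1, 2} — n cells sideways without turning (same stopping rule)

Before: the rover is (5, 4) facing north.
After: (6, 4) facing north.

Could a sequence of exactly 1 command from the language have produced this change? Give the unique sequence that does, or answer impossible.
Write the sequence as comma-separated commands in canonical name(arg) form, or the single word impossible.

strafe(right, 1)

key: still facing N — the one step turns nothing
t0: (5, 4) facing north
[1] after strafe(right, 1): (6, 4) facing north
uniquely the one of 10 1-step routes that fits.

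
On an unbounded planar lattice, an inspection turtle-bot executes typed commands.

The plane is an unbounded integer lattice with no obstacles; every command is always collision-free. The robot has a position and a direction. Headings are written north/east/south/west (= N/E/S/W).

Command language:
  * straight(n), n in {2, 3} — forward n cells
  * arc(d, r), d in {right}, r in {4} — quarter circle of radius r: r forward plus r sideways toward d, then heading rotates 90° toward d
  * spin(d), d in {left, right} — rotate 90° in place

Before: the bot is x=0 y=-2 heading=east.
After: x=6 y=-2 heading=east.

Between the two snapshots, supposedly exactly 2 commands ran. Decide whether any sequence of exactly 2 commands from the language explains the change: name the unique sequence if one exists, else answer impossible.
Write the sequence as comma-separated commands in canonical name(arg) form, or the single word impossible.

key: heading stays E — no command in the sequence turns
t0: x=0 y=-2 heading=east
[1] after straight(3): x=3 y=-2 heading=east
[2] after straight(3): x=6 y=-2 heading=east
all 25 alternatives checked — unique.

straight(3), straight(3)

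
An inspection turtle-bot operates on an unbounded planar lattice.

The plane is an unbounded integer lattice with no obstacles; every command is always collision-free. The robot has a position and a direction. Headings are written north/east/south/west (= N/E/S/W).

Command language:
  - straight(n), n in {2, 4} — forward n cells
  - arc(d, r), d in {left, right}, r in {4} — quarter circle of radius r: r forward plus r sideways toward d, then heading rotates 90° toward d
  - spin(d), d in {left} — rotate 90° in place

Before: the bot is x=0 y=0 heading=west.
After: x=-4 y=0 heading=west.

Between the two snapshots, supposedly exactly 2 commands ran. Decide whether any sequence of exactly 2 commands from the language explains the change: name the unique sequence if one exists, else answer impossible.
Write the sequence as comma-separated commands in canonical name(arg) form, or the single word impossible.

straight(2), straight(2)

key: heading stays W — no command in the sequence turns
start: x=0 y=0 heading=west
t=1 straight(2) ⇒ x=-2 y=0 heading=west
t=2 straight(2) ⇒ x=-4 y=0 heading=west
uniquely the one of 25 2-step routes that fits.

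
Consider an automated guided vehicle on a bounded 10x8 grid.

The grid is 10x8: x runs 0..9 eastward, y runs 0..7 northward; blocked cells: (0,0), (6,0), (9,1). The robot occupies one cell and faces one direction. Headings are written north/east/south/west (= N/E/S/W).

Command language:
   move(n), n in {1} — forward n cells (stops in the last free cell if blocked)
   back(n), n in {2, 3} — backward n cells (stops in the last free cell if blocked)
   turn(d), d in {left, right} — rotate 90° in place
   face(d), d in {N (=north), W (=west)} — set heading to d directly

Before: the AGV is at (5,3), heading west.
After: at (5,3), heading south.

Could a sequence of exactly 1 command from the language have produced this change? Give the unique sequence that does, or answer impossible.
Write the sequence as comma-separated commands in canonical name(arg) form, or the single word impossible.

key: parked at (5,3) the whole time — nothing moves the robot
t0: at (5,3), heading west
[1] after turn(left): at (5,3), heading south
all 7 alternatives checked — unique.

turn(left)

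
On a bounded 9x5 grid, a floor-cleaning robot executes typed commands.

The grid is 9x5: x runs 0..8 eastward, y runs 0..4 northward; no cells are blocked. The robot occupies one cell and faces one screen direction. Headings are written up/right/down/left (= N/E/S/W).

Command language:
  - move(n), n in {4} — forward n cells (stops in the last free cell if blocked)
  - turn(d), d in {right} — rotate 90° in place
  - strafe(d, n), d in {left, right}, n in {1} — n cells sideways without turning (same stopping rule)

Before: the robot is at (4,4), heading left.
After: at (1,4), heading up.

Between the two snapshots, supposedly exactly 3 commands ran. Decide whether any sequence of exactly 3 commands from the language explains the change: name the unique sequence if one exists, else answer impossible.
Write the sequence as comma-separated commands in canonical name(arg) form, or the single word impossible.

key: position moved to (1,4) AND the heading swung to N — translation plus rotation needed
begin: at (4,4), heading left
1. move(4) → at (0,4), heading left
2. turn(right) → at (0,4), heading up
3. strafe(right, 1) → at (1,4), heading up
no rival 3-sequence matches.

move(4), turn(right), strafe(right, 1)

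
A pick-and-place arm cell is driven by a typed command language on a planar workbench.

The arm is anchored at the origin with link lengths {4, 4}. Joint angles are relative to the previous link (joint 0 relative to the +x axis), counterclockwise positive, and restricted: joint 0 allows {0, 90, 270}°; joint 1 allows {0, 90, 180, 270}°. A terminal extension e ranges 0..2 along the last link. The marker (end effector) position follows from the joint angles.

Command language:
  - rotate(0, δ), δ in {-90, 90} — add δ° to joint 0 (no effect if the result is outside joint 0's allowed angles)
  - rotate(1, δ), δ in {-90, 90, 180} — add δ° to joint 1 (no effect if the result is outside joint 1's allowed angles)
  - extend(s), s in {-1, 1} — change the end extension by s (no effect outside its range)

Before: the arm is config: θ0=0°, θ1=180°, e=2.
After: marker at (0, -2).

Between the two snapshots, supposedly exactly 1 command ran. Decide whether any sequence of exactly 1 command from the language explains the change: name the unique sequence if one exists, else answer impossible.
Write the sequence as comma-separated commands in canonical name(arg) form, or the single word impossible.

from: config: θ0=0°, θ1=180°, e=2
1. rotate(0, 90) → config: θ0=90°, θ1=180°, e=2
no rival 1-sequence matches.

rotate(0, 90)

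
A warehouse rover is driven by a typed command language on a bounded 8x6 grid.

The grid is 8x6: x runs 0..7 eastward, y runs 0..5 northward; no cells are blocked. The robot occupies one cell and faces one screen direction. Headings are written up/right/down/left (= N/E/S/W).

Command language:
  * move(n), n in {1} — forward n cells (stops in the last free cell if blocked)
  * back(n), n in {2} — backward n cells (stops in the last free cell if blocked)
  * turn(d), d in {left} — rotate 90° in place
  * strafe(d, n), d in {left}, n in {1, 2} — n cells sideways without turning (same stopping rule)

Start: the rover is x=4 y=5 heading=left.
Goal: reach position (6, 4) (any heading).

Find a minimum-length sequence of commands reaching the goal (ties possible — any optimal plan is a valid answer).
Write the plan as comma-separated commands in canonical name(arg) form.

strafe(left, 1), back(2)

from: x=4 y=5 heading=left
[1] after strafe(left, 1): x=4 y=4 heading=left
[2] after back(2): x=6 y=4 heading=left
shorter routes all fall short; 2 is best.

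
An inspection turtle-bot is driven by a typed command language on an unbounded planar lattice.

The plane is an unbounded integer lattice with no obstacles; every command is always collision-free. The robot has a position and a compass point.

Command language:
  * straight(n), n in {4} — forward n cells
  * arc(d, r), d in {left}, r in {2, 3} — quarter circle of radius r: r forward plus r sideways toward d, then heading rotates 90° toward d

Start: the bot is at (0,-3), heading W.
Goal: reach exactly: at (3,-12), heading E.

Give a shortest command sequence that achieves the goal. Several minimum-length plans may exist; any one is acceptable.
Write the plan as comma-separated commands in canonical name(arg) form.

t0: at (0,-3), heading W
1. arc(left, 3) → at (-3,-6), heading S
2. straight(4) → at (-3,-10), heading S
3. arc(left, 2) → at (-1,-12), heading E
4. straight(4) → at (3,-12), heading E
minimal: 4 command(s), checked below 4.

arc(left, 3), straight(4), arc(left, 2), straight(4)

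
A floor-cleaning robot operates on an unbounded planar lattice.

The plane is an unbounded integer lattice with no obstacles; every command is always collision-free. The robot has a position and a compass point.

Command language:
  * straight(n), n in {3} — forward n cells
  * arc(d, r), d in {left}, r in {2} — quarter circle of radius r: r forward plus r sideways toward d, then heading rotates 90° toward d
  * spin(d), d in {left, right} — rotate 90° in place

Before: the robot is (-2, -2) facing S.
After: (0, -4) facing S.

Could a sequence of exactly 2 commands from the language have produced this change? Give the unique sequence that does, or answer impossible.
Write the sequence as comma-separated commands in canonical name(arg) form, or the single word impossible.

key: order matters: swapping arc(left, 2) and spin(right) lands elsewhere
start: (-2, -2) facing S
[1] after arc(left, 2): (0, -4) facing E
[2] after spin(right): (0, -4) facing S
all 16 alternatives checked — unique.

arc(left, 2), spin(right)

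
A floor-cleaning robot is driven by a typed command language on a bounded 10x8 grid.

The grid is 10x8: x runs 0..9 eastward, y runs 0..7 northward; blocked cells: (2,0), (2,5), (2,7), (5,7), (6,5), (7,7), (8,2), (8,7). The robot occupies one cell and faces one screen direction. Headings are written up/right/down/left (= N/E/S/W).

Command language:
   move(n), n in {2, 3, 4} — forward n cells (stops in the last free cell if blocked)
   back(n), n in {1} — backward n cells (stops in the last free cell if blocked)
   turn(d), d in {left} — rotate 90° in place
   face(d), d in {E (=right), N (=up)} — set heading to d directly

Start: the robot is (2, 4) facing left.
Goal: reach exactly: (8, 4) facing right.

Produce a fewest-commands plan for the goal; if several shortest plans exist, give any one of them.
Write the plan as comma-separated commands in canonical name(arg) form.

face(E), move(3), move(3)

t0: (2, 4) facing left
t=1 face(E) ⇒ (2, 4) facing right
t=2 move(3) ⇒ (5, 4) facing right
t=3 move(3) ⇒ (8, 4) facing right
nothing shorter than 3 reaches the goal.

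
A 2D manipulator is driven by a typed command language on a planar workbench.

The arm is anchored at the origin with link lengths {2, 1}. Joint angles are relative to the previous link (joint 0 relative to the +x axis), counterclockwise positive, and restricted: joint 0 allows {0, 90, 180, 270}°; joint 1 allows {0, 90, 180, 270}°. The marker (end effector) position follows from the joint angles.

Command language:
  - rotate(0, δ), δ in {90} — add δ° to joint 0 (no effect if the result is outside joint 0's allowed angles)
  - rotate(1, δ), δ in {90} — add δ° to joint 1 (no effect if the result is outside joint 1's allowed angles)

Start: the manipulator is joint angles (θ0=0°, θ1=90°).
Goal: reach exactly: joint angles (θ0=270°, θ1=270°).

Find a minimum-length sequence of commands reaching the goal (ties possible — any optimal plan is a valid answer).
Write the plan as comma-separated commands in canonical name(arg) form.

from: joint angles (θ0=0°, θ1=90°)
1. rotate(1, 90) → joint angles (θ0=0°, θ1=180°)
2. rotate(1, 90) → joint angles (θ0=0°, θ1=270°)
3. rotate(0, 90) → joint angles (θ0=90°, θ1=270°)
4. rotate(0, 90) → joint angles (θ0=180°, θ1=270°)
5. rotate(0, 90) → joint angles (θ0=270°, θ1=270°)
shorter routes all fall short; 5 is best.

rotate(1, 90), rotate(1, 90), rotate(0, 90), rotate(0, 90), rotate(0, 90)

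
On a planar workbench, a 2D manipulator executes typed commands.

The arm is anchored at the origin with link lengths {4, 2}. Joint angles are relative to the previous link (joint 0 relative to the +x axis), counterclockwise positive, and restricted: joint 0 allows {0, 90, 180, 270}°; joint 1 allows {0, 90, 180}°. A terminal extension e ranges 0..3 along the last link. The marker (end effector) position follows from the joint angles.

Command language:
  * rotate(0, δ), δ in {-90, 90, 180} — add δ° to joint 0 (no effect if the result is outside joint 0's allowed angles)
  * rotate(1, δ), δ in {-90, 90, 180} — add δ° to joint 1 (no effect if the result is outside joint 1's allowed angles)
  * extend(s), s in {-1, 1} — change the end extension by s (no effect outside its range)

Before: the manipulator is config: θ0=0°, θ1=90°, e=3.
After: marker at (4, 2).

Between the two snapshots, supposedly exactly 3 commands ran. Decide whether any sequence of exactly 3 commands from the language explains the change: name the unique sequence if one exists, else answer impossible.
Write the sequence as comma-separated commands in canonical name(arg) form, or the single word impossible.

extend(-1), extend(-1), extend(-1)

t0: config: θ0=0°, θ1=90°, e=3
[1] after extend(-1): config: θ0=0°, θ1=90°, e=2
[2] after extend(-1): config: θ0=0°, θ1=90°, e=1
[3] after extend(-1): config: θ0=0°, θ1=90°, e=0
no other 3-command option fits: unique.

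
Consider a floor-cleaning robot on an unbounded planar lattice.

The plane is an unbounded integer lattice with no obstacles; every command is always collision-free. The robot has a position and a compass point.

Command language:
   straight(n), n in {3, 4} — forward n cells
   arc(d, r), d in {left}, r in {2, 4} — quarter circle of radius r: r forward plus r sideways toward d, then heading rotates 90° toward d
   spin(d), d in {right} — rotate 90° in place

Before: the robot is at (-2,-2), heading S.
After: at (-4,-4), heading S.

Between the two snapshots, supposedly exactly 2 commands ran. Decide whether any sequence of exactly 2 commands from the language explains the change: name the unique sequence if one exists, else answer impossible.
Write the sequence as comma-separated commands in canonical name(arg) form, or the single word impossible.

spin(right), arc(left, 2)

key: running arc(left, 2) before spin(right) would end elsewhere — order is forced
from: at (-2,-2), heading S
t=1 spin(right) ⇒ at (-2,-2), heading W
t=2 arc(left, 2) ⇒ at (-4,-4), heading S
no other 2-command option fits: unique.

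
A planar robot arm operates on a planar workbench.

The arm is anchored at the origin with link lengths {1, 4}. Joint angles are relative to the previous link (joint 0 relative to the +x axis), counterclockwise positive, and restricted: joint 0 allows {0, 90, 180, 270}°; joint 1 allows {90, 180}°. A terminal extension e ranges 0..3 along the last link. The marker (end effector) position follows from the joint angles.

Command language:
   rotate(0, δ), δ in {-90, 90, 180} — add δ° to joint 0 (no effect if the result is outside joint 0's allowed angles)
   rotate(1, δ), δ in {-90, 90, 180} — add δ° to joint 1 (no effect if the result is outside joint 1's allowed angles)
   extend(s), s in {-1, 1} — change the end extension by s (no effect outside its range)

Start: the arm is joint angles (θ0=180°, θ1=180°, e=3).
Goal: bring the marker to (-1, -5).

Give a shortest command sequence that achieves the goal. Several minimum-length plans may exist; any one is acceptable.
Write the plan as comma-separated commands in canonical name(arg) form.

from: joint angles (θ0=180°, θ1=180°, e=3)
t=1 extend(-1) ⇒ joint angles (θ0=180°, θ1=180°, e=2)
t=2 extend(-1) ⇒ joint angles (θ0=180°, θ1=180°, e=1)
t=3 rotate(1, -90) ⇒ joint angles (θ0=180°, θ1=90°, e=1)
no 2-step plan works, so 3 is optimal.

extend(-1), extend(-1), rotate(1, -90)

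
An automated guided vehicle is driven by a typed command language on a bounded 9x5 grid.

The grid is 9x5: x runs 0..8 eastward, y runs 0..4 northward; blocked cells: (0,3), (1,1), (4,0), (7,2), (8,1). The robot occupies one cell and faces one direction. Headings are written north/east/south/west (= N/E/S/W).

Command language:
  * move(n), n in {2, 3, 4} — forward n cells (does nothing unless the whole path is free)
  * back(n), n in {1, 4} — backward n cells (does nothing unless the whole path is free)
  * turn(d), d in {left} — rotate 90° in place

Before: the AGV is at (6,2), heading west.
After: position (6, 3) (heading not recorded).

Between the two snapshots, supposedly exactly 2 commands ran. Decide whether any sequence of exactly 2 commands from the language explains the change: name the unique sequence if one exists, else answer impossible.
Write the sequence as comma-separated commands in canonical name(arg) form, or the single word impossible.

turn(left), back(1)

key: running back(1) before turn(left) would end elsewhere — order is forced
start: at (6,2), heading west
[1] after turn(left): at (6,2), heading south
[2] after back(1): at (6,3), heading south
all 36 alternatives checked — unique.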